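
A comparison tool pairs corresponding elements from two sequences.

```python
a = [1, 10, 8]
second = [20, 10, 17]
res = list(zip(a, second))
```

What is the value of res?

Step 1: zip pairs elements at same index:
  Index 0: (1, 20)
  Index 1: (10, 10)
  Index 2: (8, 17)
Therefore res = [(1, 20), (10, 10), (8, 17)].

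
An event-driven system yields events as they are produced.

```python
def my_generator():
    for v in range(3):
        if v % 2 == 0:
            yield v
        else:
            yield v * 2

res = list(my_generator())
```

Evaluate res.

Step 1: For each v in range(3), yield v if even, else v*2:
  v=0 (even): yield 0
  v=1 (odd): yield 1*2 = 2
  v=2 (even): yield 2
Therefore res = [0, 2, 2].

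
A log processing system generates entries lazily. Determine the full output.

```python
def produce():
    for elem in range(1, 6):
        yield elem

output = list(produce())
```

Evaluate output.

Step 1: The generator yields each value from range(1, 6).
Step 2: list() consumes all yields: [1, 2, 3, 4, 5].
Therefore output = [1, 2, 3, 4, 5].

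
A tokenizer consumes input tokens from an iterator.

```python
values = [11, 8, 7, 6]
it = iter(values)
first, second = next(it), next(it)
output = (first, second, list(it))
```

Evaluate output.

Step 1: Create iterator over [11, 8, 7, 6].
Step 2: first = 11, second = 8.
Step 3: Remaining elements: [7, 6].
Therefore output = (11, 8, [7, 6]).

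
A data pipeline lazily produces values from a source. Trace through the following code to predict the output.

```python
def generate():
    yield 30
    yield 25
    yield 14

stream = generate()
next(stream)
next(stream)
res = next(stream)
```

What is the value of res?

Step 1: generate() creates a generator.
Step 2: next(stream) yields 30 (consumed and discarded).
Step 3: next(stream) yields 25 (consumed and discarded).
Step 4: next(stream) yields 14, assigned to res.
Therefore res = 14.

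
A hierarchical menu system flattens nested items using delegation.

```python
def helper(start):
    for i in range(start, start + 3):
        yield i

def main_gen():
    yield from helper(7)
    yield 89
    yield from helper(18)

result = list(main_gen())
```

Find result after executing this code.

Step 1: main_gen() delegates to helper(7):
  yield 7
  yield 8
  yield 9
Step 2: yield 89
Step 3: Delegates to helper(18):
  yield 18
  yield 19
  yield 20
Therefore result = [7, 8, 9, 89, 18, 19, 20].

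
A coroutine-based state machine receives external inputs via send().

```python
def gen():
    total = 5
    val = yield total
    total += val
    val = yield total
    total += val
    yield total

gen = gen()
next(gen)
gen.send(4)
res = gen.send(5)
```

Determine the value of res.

Step 1: next() -> yield total=5.
Step 2: send(4) -> val=4, total = 5+4 = 9, yield 9.
Step 3: send(5) -> val=5, total = 9+5 = 14, yield 14.
Therefore res = 14.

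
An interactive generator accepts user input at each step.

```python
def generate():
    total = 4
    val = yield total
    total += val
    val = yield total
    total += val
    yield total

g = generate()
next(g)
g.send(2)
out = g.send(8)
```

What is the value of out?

Step 1: next() -> yield total=4.
Step 2: send(2) -> val=2, total = 4+2 = 6, yield 6.
Step 3: send(8) -> val=8, total = 6+8 = 14, yield 14.
Therefore out = 14.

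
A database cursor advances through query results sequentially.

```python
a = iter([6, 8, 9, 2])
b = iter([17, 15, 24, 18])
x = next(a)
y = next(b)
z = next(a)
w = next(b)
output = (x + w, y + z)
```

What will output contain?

Step 1: a iterates [6, 8, 9, 2], b iterates [17, 15, 24, 18].
Step 2: x = next(a) = 6, y = next(b) = 17.
Step 3: z = next(a) = 8, w = next(b) = 15.
Step 4: output = (6 + 15, 17 + 8) = (21, 25).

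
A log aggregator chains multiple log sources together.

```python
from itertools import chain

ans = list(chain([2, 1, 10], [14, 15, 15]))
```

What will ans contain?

Step 1: chain() concatenates iterables: [2, 1, 10] + [14, 15, 15].
Therefore ans = [2, 1, 10, 14, 15, 15].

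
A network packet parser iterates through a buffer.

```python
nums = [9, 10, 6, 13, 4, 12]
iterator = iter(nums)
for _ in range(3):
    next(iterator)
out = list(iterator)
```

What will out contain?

Step 1: Create iterator over [9, 10, 6, 13, 4, 12].
Step 2: Advance 3 positions (consuming [9, 10, 6]).
Step 3: list() collects remaining elements: [13, 4, 12].
Therefore out = [13, 4, 12].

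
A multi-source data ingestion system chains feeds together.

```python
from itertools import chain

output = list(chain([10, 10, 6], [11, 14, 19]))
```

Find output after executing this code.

Step 1: chain() concatenates iterables: [10, 10, 6] + [11, 14, 19].
Therefore output = [10, 10, 6, 11, 14, 19].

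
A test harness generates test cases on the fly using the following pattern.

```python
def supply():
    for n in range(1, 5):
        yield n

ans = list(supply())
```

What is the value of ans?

Step 1: The generator yields each value from range(1, 5).
Step 2: list() consumes all yields: [1, 2, 3, 4].
Therefore ans = [1, 2, 3, 4].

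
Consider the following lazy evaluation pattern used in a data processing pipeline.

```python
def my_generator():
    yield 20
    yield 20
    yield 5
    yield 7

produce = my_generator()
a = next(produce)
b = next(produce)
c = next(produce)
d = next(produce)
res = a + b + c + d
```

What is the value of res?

Step 1: Create generator and consume all values:
  a = next(produce) = 20
  b = next(produce) = 20
  c = next(produce) = 5
  d = next(produce) = 7
Step 2: res = 20 + 20 + 5 + 7 = 52.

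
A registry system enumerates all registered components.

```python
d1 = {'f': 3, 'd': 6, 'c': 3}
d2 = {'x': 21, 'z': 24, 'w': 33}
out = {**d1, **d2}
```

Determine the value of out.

Step 1: Merge d1 and d2 (d2 values override on key conflicts).
Step 2: d1 has keys ['f', 'd', 'c'], d2 has keys ['x', 'z', 'w'].
Therefore out = {'f': 3, 'd': 6, 'c': 3, 'x': 21, 'z': 24, 'w': 33}.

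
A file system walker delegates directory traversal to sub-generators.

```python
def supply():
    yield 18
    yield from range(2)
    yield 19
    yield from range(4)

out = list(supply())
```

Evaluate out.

Step 1: Trace yields in order:
  yield 18
  yield 0
  yield 1
  yield 19
  yield 0
  yield 1
  yield 2
  yield 3
Therefore out = [18, 0, 1, 19, 0, 1, 2, 3].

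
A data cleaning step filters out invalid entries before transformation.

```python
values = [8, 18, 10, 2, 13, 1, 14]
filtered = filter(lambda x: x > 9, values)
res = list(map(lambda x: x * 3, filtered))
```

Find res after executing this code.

Step 1: Filter values for elements > 9:
  8: removed
  18: kept
  10: kept
  2: removed
  13: kept
  1: removed
  14: kept
Step 2: Map x * 3 on filtered [18, 10, 13, 14]:
  18 -> 54
  10 -> 30
  13 -> 39
  14 -> 42
Therefore res = [54, 30, 39, 42].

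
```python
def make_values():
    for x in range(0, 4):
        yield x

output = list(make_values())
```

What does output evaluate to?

Step 1: The generator yields each value from range(0, 4).
Step 2: list() consumes all yields: [0, 1, 2, 3].
Therefore output = [0, 1, 2, 3].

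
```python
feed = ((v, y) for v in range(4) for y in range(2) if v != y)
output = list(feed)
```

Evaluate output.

Step 1: Nested generator over range(4) x range(2) where v != y:
  (0, 0): excluded (v == y)
  (0, 1): included
  (1, 0): included
  (1, 1): excluded (v == y)
  (2, 0): included
  (2, 1): included
  (3, 0): included
  (3, 1): included
Therefore output = [(0, 1), (1, 0), (2, 0), (2, 1), (3, 0), (3, 1)].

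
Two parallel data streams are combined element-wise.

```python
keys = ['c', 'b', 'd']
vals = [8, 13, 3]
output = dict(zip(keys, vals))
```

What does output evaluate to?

Step 1: zip pairs keys with values:
  'c' -> 8
  'b' -> 13
  'd' -> 3
Therefore output = {'c': 8, 'b': 13, 'd': 3}.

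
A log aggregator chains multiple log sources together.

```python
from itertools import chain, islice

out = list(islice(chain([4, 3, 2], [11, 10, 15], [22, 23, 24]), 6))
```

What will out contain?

Step 1: chain([4, 3, 2], [11, 10, 15], [22, 23, 24]) = [4, 3, 2, 11, 10, 15, 22, 23, 24].
Step 2: islice takes first 6 elements: [4, 3, 2, 11, 10, 15].
Therefore out = [4, 3, 2, 11, 10, 15].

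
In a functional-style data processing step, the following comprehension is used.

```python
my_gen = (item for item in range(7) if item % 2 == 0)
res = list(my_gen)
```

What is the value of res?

Step 1: Filter range(7) keeping only even values:
  item=0: even, included
  item=1: odd, excluded
  item=2: even, included
  item=3: odd, excluded
  item=4: even, included
  item=5: odd, excluded
  item=6: even, included
Therefore res = [0, 2, 4, 6].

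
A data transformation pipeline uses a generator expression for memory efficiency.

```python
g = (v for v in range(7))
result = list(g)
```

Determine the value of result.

Step 1: Generator expression iterates range(7): [0, 1, 2, 3, 4, 5, 6].
Step 2: list() collects all values.
Therefore result = [0, 1, 2, 3, 4, 5, 6].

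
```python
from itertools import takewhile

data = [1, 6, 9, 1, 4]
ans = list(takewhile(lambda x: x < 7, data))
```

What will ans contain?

Step 1: takewhile stops at first element >= 7:
  1 < 7: take
  6 < 7: take
  9 >= 7: stop
Therefore ans = [1, 6].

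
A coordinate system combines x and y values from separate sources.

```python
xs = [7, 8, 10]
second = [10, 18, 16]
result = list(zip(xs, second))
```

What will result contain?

Step 1: zip pairs elements at same index:
  Index 0: (7, 10)
  Index 1: (8, 18)
  Index 2: (10, 16)
Therefore result = [(7, 10), (8, 18), (10, 16)].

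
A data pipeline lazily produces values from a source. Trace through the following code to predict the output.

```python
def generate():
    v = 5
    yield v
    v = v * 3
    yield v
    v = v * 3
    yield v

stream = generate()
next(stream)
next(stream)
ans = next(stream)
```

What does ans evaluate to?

Step 1: Trace through generator execution:
  Yield 1: v starts at 5, yield 5
  Yield 2: v = 5 * 3 = 15, yield 15
  Yield 3: v = 15 * 3 = 45, yield 45
Step 2: First next() gets 5, second next() gets the second value, third next() yields 45.
Therefore ans = 45.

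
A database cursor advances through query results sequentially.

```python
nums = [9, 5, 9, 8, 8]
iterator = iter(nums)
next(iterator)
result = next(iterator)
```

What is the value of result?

Step 1: Create iterator over [9, 5, 9, 8, 8].
Step 2: next() consumes 9.
Step 3: next() returns 5.
Therefore result = 5.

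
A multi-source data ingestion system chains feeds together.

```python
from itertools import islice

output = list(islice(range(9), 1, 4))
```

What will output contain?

Step 1: islice(range(9), 1, 4) takes elements at indices [1, 4).
Step 2: Elements: [1, 2, 3].
Therefore output = [1, 2, 3].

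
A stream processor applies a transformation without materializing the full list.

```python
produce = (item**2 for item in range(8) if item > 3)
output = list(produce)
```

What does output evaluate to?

Step 1: For range(8), keep item > 3, then square:
  item=0: 0 <= 3, excluded
  item=1: 1 <= 3, excluded
  item=2: 2 <= 3, excluded
  item=3: 3 <= 3, excluded
  item=4: 4 > 3, yield 4**2 = 16
  item=5: 5 > 3, yield 5**2 = 25
  item=6: 6 > 3, yield 6**2 = 36
  item=7: 7 > 3, yield 7**2 = 49
Therefore output = [16, 25, 36, 49].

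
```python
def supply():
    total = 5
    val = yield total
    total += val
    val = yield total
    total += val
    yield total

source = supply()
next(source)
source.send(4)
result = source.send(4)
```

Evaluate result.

Step 1: next() -> yield total=5.
Step 2: send(4) -> val=4, total = 5+4 = 9, yield 9.
Step 3: send(4) -> val=4, total = 9+4 = 13, yield 13.
Therefore result = 13.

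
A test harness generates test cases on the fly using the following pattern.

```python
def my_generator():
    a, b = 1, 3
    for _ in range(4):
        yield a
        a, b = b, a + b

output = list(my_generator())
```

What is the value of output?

Step 1: Fibonacci-like sequence starting with a=1, b=3:
  Iteration 1: yield a=1, then a,b = 3,4
  Iteration 2: yield a=3, then a,b = 4,7
  Iteration 3: yield a=4, then a,b = 7,11
  Iteration 4: yield a=7, then a,b = 11,18
Therefore output = [1, 3, 4, 7].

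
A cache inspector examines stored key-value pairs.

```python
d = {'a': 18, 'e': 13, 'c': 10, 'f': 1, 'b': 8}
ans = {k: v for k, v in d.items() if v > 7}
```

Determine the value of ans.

Step 1: Filter items where value > 7:
  'a': 18 > 7: kept
  'e': 13 > 7: kept
  'c': 10 > 7: kept
  'f': 1 <= 7: removed
  'b': 8 > 7: kept
Therefore ans = {'a': 18, 'e': 13, 'c': 10, 'b': 8}.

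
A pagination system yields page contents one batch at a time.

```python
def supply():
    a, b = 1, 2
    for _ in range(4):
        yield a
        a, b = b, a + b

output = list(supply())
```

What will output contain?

Step 1: Fibonacci-like sequence starting with a=1, b=2:
  Iteration 1: yield a=1, then a,b = 2,3
  Iteration 2: yield a=2, then a,b = 3,5
  Iteration 3: yield a=3, then a,b = 5,8
  Iteration 4: yield a=5, then a,b = 8,13
Therefore output = [1, 2, 3, 5].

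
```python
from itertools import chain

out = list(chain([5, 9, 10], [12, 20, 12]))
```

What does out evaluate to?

Step 1: chain() concatenates iterables: [5, 9, 10] + [12, 20, 12].
Therefore out = [5, 9, 10, 12, 20, 12].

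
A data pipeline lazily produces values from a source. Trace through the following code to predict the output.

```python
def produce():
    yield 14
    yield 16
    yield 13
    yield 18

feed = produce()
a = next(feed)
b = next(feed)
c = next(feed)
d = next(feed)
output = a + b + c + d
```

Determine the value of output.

Step 1: Create generator and consume all values:
  a = next(feed) = 14
  b = next(feed) = 16
  c = next(feed) = 13
  d = next(feed) = 18
Step 2: output = 14 + 16 + 13 + 18 = 61.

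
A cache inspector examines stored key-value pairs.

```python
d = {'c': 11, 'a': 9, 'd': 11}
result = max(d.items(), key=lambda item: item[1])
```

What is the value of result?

Step 1: Find item with maximum value:
  ('c', 11)
  ('a', 9)
  ('d', 11)
Step 2: Maximum value is 11 at key 'c'.
Therefore result = ('c', 11).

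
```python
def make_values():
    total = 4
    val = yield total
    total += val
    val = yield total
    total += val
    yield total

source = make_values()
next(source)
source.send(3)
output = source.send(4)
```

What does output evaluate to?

Step 1: next() -> yield total=4.
Step 2: send(3) -> val=3, total = 4+3 = 7, yield 7.
Step 3: send(4) -> val=4, total = 7+4 = 11, yield 11.
Therefore output = 11.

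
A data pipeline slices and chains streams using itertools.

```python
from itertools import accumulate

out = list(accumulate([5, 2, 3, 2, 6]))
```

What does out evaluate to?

Step 1: accumulate computes running sums:
  + 5 = 5
  + 2 = 7
  + 3 = 10
  + 2 = 12
  + 6 = 18
Therefore out = [5, 7, 10, 12, 18].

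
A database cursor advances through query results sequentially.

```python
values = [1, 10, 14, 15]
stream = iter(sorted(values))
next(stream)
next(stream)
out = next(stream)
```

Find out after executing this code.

Step 1: sorted([1, 10, 14, 15]) = [1, 10, 14, 15].
Step 2: Create iterator and skip 2 elements.
Step 3: next() returns 14.
Therefore out = 14.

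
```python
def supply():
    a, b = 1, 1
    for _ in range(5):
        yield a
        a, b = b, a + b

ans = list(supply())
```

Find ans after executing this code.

Step 1: Fibonacci-like sequence starting with a=1, b=1:
  Iteration 1: yield a=1, then a,b = 1,2
  Iteration 2: yield a=1, then a,b = 2,3
  Iteration 3: yield a=2, then a,b = 3,5
  Iteration 4: yield a=3, then a,b = 5,8
  Iteration 5: yield a=5, then a,b = 8,13
Therefore ans = [1, 1, 2, 3, 5].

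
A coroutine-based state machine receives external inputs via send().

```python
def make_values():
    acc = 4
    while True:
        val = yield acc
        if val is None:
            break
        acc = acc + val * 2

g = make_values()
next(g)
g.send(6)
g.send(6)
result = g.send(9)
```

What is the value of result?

Step 1: next() -> yield acc=4.
Step 2: send(6) -> val=6, acc = 4 + 6*2 = 16, yield 16.
Step 3: send(6) -> val=6, acc = 16 + 6*2 = 28, yield 28.
Step 4: send(9) -> val=9, acc = 28 + 9*2 = 46, yield 46.
Therefore result = 46.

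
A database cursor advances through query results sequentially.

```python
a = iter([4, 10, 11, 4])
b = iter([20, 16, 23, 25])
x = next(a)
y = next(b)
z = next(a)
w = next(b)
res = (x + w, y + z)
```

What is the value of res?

Step 1: a iterates [4, 10, 11, 4], b iterates [20, 16, 23, 25].
Step 2: x = next(a) = 4, y = next(b) = 20.
Step 3: z = next(a) = 10, w = next(b) = 16.
Step 4: res = (4 + 16, 20 + 10) = (20, 30).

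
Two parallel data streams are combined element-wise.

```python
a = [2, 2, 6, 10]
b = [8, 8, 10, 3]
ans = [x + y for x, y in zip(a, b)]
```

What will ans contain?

Step 1: Add corresponding elements:
  2 + 8 = 10
  2 + 8 = 10
  6 + 10 = 16
  10 + 3 = 13
Therefore ans = [10, 10, 16, 13].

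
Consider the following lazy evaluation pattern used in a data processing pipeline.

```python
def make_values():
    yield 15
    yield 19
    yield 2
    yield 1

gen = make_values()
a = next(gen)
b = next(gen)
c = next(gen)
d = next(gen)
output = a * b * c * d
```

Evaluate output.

Step 1: Create generator and consume all values:
  a = next(gen) = 15
  b = next(gen) = 19
  c = next(gen) = 2
  d = next(gen) = 1
Step 2: output = 15 * 19 * 2 * 1 = 570.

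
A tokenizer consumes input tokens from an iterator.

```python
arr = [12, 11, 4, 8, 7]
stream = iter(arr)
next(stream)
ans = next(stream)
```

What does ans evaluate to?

Step 1: Create iterator over [12, 11, 4, 8, 7].
Step 2: next() consumes 12.
Step 3: next() returns 11.
Therefore ans = 11.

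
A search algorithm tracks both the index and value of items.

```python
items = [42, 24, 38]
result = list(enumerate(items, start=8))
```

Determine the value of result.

Step 1: enumerate with start=8:
  (8, 42)
  (9, 24)
  (10, 38)
Therefore result = [(8, 42), (9, 24), (10, 38)].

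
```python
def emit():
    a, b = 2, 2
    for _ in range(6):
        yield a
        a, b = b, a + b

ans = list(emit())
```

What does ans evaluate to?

Step 1: Fibonacci-like sequence starting with a=2, b=2:
  Iteration 1: yield a=2, then a,b = 2,4
  Iteration 2: yield a=2, then a,b = 4,6
  Iteration 3: yield a=4, then a,b = 6,10
  Iteration 4: yield a=6, then a,b = 10,16
  Iteration 5: yield a=10, then a,b = 16,26
  Iteration 6: yield a=16, then a,b = 26,42
Therefore ans = [2, 2, 4, 6, 10, 16].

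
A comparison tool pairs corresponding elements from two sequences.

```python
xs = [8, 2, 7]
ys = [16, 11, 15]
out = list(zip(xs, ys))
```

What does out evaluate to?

Step 1: zip pairs elements at same index:
  Index 0: (8, 16)
  Index 1: (2, 11)
  Index 2: (7, 15)
Therefore out = [(8, 16), (2, 11), (7, 15)].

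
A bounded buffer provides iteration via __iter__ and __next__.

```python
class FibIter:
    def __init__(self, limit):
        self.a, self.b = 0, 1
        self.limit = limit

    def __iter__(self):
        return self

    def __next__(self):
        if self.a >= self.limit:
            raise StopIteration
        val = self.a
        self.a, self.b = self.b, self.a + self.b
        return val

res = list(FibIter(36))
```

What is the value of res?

Step 1: Fibonacci-like sequence (a=0, b=1) until >= 36:
  Yield 0, then a,b = 1,1
  Yield 1, then a,b = 1,2
  Yield 1, then a,b = 2,3
  Yield 2, then a,b = 3,5
  Yield 3, then a,b = 5,8
  Yield 5, then a,b = 8,13
  Yield 8, then a,b = 13,21
  Yield 13, then a,b = 21,34
  Yield 21, then a,b = 34,55
  Yield 34, then a,b = 55,89
Step 2: 55 >= 36, stop.
Therefore res = [0, 1, 1, 2, 3, 5, 8, 13, 21, 34].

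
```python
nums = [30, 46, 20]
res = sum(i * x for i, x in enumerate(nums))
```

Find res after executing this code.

Step 1: Compute i * x for each (i, x) in enumerate([30, 46, 20]):
  i=0, x=30: 0*30 = 0
  i=1, x=46: 1*46 = 46
  i=2, x=20: 2*20 = 40
Step 2: sum = 0 + 46 + 40 = 86.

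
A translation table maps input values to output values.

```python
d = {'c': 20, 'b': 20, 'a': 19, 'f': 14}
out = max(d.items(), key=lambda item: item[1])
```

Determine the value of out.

Step 1: Find item with maximum value:
  ('c', 20)
  ('b', 20)
  ('a', 19)
  ('f', 14)
Step 2: Maximum value is 20 at key 'c'.
Therefore out = ('c', 20).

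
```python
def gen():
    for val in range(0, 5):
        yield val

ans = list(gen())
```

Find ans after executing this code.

Step 1: The generator yields each value from range(0, 5).
Step 2: list() consumes all yields: [0, 1, 2, 3, 4].
Therefore ans = [0, 1, 2, 3, 4].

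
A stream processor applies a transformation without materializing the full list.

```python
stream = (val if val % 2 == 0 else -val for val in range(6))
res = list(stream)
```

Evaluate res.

Step 1: For each val in range(6), yield val if even, else -val:
  val=0: even, yield 0
  val=1: odd, yield -1
  val=2: even, yield 2
  val=3: odd, yield -3
  val=4: even, yield 4
  val=5: odd, yield -5
Therefore res = [0, -1, 2, -3, 4, -5].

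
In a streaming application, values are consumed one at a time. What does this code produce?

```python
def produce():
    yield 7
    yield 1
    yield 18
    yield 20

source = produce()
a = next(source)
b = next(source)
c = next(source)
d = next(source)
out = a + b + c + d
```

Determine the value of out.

Step 1: Create generator and consume all values:
  a = next(source) = 7
  b = next(source) = 1
  c = next(source) = 18
  d = next(source) = 20
Step 2: out = 7 + 1 + 18 + 20 = 46.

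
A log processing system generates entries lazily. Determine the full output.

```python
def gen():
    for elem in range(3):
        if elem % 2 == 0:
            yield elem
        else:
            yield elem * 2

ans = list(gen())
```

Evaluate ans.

Step 1: For each elem in range(3), yield elem if even, else elem*2:
  elem=0 (even): yield 0
  elem=1 (odd): yield 1*2 = 2
  elem=2 (even): yield 2
Therefore ans = [0, 2, 2].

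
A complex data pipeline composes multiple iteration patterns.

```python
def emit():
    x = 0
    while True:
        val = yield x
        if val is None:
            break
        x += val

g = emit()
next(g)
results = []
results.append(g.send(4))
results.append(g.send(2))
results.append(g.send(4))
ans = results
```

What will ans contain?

Step 1: next(g) -> yield 0.
Step 2: send(4) -> x = 4, yield 4.
Step 3: send(2) -> x = 6, yield 6.
Step 4: send(4) -> x = 10, yield 10.
Therefore ans = [4, 6, 10].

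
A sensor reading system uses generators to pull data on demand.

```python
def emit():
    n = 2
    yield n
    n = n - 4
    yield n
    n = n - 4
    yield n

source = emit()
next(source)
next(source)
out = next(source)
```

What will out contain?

Step 1: Trace through generator execution:
  Yield 1: n starts at 2, yield 2
  Yield 2: n = 2 - 4 = -2, yield -2
  Yield 3: n = -2 - 4 = -6, yield -6
Step 2: First next() gets 2, second next() gets the second value, third next() yields -6.
Therefore out = -6.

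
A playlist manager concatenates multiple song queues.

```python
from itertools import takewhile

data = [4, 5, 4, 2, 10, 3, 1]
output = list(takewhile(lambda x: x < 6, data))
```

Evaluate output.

Step 1: takewhile stops at first element >= 6:
  4 < 6: take
  5 < 6: take
  4 < 6: take
  2 < 6: take
  10 >= 6: stop
Therefore output = [4, 5, 4, 2].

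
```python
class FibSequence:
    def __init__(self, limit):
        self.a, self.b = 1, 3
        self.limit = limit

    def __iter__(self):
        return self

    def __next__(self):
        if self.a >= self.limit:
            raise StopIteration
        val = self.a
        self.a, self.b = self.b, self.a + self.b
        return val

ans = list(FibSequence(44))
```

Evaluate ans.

Step 1: Fibonacci-like sequence (a=1, b=3) until >= 44:
  Yield 1, then a,b = 3,4
  Yield 3, then a,b = 4,7
  Yield 4, then a,b = 7,11
  Yield 7, then a,b = 11,18
  Yield 11, then a,b = 18,29
  Yield 18, then a,b = 29,47
  Yield 29, then a,b = 47,76
Step 2: 47 >= 44, stop.
Therefore ans = [1, 3, 4, 7, 11, 18, 29].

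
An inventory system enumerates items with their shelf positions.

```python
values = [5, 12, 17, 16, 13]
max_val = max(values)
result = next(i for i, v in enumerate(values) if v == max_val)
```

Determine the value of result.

Step 1: max([5, 12, 17, 16, 13]) = 17.
Step 2: Find first index where value == 17:
  Index 0: 5 != 17
  Index 1: 12 != 17
  Index 2: 17 == 17, found!
Therefore result = 2.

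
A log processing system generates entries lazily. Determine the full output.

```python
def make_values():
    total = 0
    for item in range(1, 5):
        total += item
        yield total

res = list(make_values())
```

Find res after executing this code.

Step 1: Generator accumulates running sum:
  item=1: total = 1, yield 1
  item=2: total = 3, yield 3
  item=3: total = 6, yield 6
  item=4: total = 10, yield 10
Therefore res = [1, 3, 6, 10].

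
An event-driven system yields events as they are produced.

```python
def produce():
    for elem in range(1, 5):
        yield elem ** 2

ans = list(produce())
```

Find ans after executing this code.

Step 1: For each elem in range(1, 5), yield elem**2:
  elem=1: yield 1**2 = 1
  elem=2: yield 2**2 = 4
  elem=3: yield 3**2 = 9
  elem=4: yield 4**2 = 16
Therefore ans = [1, 4, 9, 16].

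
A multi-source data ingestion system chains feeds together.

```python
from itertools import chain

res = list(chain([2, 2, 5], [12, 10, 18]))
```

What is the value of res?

Step 1: chain() concatenates iterables: [2, 2, 5] + [12, 10, 18].
Therefore res = [2, 2, 5, 12, 10, 18].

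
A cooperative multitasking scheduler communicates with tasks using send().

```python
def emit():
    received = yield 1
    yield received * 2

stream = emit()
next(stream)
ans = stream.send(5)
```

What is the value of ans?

Step 1: next(stream) advances to first yield, producing 1.
Step 2: send(5) resumes, received = 5.
Step 3: yield received * 2 = 5 * 2 = 10.
Therefore ans = 10.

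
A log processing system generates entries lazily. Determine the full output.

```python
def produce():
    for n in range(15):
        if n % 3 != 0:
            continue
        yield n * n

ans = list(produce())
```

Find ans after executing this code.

Step 1: Only yield n**2 when n is divisible by 3:
  n=0: 0 % 3 == 0, yield 0**2 = 0
  n=3: 3 % 3 == 0, yield 3**2 = 9
  n=6: 6 % 3 == 0, yield 6**2 = 36
  n=9: 9 % 3 == 0, yield 9**2 = 81
  n=12: 12 % 3 == 0, yield 12**2 = 144
Therefore ans = [0, 9, 36, 81, 144].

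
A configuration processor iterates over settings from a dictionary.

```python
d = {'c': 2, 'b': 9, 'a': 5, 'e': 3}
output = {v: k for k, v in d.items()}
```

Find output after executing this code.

Step 1: Invert dict (swap keys and values):
  'c': 2 -> 2: 'c'
  'b': 9 -> 9: 'b'
  'a': 5 -> 5: 'a'
  'e': 3 -> 3: 'e'
Therefore output = {2: 'c', 9: 'b', 5: 'a', 3: 'e'}.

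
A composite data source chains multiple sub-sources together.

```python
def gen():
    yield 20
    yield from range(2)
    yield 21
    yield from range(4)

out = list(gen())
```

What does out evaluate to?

Step 1: Trace yields in order:
  yield 20
  yield 0
  yield 1
  yield 21
  yield 0
  yield 1
  yield 2
  yield 3
Therefore out = [20, 0, 1, 21, 0, 1, 2, 3].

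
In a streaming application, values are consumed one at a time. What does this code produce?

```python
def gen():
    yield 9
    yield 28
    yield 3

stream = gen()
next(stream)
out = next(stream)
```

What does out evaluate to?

Step 1: gen() creates a generator.
Step 2: next(stream) yields 9 (consumed and discarded).
Step 3: next(stream) yields 28, assigned to out.
Therefore out = 28.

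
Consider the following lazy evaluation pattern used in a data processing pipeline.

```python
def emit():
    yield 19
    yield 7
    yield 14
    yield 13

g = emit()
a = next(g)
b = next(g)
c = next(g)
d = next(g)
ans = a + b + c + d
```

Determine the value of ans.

Step 1: Create generator and consume all values:
  a = next(g) = 19
  b = next(g) = 7
  c = next(g) = 14
  d = next(g) = 13
Step 2: ans = 19 + 7 + 14 + 13 = 53.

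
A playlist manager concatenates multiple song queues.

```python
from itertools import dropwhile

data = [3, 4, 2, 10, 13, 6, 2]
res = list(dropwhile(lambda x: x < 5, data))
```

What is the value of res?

Step 1: dropwhile drops elements while < 5:
  3 < 5: dropped
  4 < 5: dropped
  2 < 5: dropped
  10: kept (dropping stopped)
Step 2: Remaining elements kept regardless of condition.
Therefore res = [10, 13, 6, 2].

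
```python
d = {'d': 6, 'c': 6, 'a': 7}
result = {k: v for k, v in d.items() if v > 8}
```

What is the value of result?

Step 1: Filter items where value > 8:
  'd': 6 <= 8: removed
  'c': 6 <= 8: removed
  'a': 7 <= 8: removed
Therefore result = {}.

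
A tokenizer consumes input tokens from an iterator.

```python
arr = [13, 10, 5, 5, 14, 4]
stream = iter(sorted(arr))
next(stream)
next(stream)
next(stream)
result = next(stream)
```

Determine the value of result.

Step 1: sorted([13, 10, 5, 5, 14, 4]) = [4, 5, 5, 10, 13, 14].
Step 2: Create iterator and skip 3 elements.
Step 3: next() returns 10.
Therefore result = 10.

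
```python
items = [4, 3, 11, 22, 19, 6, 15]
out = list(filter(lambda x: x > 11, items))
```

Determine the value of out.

Step 1: Filter elements > 11:
  4: removed
  3: removed
  11: removed
  22: kept
  19: kept
  6: removed
  15: kept
Therefore out = [22, 19, 15].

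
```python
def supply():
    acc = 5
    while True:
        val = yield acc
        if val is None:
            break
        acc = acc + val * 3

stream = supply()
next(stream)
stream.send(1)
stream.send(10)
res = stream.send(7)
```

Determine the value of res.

Step 1: next() -> yield acc=5.
Step 2: send(1) -> val=1, acc = 5 + 1*3 = 8, yield 8.
Step 3: send(10) -> val=10, acc = 8 + 10*3 = 38, yield 38.
Step 4: send(7) -> val=7, acc = 38 + 7*3 = 59, yield 59.
Therefore res = 59.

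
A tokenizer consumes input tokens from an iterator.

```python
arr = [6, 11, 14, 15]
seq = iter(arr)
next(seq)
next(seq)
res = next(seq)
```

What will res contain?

Step 1: Create iterator over [6, 11, 14, 15].
Step 2: next() consumes 6.
Step 3: next() consumes 11.
Step 4: next() returns 14.
Therefore res = 14.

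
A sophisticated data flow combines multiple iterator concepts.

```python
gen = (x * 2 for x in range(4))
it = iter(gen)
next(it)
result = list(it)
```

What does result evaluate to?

Step 1: Generator produces [0, 2, 4, 6].
Step 2: next(it) consumes first element (0).
Step 3: list(it) collects remaining: [2, 4, 6].
Therefore result = [2, 4, 6].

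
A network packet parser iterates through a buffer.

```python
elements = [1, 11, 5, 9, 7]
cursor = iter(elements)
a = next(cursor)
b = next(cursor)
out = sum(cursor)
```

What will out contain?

Step 1: Create iterator over [1, 11, 5, 9, 7].
Step 2: a = next() = 1, b = next() = 11.
Step 3: sum() of remaining [5, 9, 7] = 21.
Therefore out = 21.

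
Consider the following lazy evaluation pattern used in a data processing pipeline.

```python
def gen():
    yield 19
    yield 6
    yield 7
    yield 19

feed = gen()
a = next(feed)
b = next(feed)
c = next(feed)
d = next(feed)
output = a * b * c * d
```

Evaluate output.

Step 1: Create generator and consume all values:
  a = next(feed) = 19
  b = next(feed) = 6
  c = next(feed) = 7
  d = next(feed) = 19
Step 2: output = 19 * 6 * 7 * 19 = 15162.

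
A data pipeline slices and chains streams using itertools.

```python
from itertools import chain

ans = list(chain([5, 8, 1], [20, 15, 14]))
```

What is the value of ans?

Step 1: chain() concatenates iterables: [5, 8, 1] + [20, 15, 14].
Therefore ans = [5, 8, 1, 20, 15, 14].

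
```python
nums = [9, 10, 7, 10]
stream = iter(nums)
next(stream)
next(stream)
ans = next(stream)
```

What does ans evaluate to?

Step 1: Create iterator over [9, 10, 7, 10].
Step 2: next() consumes 9.
Step 3: next() consumes 10.
Step 4: next() returns 7.
Therefore ans = 7.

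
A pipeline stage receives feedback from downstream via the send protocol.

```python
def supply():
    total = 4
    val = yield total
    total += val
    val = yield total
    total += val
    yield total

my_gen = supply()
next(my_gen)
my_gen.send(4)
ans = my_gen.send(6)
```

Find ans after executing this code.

Step 1: next() -> yield total=4.
Step 2: send(4) -> val=4, total = 4+4 = 8, yield 8.
Step 3: send(6) -> val=6, total = 8+6 = 14, yield 14.
Therefore ans = 14.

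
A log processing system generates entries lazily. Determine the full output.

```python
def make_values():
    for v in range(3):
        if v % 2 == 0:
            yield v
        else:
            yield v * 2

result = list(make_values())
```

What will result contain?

Step 1: For each v in range(3), yield v if even, else v*2:
  v=0 (even): yield 0
  v=1 (odd): yield 1*2 = 2
  v=2 (even): yield 2
Therefore result = [0, 2, 2].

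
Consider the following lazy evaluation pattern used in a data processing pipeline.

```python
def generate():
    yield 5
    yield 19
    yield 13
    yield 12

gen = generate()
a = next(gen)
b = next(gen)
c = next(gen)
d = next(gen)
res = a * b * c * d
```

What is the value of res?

Step 1: Create generator and consume all values:
  a = next(gen) = 5
  b = next(gen) = 19
  c = next(gen) = 13
  d = next(gen) = 12
Step 2: res = 5 * 19 * 13 * 12 = 14820.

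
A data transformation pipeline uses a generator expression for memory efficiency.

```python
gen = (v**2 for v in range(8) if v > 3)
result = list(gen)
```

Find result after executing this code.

Step 1: For range(8), keep v > 3, then square:
  v=0: 0 <= 3, excluded
  v=1: 1 <= 3, excluded
  v=2: 2 <= 3, excluded
  v=3: 3 <= 3, excluded
  v=4: 4 > 3, yield 4**2 = 16
  v=5: 5 > 3, yield 5**2 = 25
  v=6: 6 > 3, yield 6**2 = 36
  v=7: 7 > 3, yield 7**2 = 49
Therefore result = [16, 25, 36, 49].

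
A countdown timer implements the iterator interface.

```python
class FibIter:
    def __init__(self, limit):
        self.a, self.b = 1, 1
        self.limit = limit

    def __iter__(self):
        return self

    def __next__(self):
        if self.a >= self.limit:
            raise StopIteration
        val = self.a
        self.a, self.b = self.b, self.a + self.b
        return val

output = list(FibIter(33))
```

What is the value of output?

Step 1: Fibonacci-like sequence (a=1, b=1) until >= 33:
  Yield 1, then a,b = 1,2
  Yield 1, then a,b = 2,3
  Yield 2, then a,b = 3,5
  Yield 3, then a,b = 5,8
  Yield 5, then a,b = 8,13
  Yield 8, then a,b = 13,21
  Yield 13, then a,b = 21,34
  Yield 21, then a,b = 34,55
Step 2: 34 >= 33, stop.
Therefore output = [1, 1, 2, 3, 5, 8, 13, 21].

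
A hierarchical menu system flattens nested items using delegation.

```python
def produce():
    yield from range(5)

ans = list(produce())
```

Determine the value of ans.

Step 1: yield from delegates to the iterable, yielding each element.
Step 2: Collected values: [0, 1, 2, 3, 4].
Therefore ans = [0, 1, 2, 3, 4].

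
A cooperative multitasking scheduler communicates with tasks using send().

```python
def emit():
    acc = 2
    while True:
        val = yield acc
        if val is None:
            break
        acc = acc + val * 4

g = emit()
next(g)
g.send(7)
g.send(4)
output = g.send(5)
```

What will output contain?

Step 1: next() -> yield acc=2.
Step 2: send(7) -> val=7, acc = 2 + 7*4 = 30, yield 30.
Step 3: send(4) -> val=4, acc = 30 + 4*4 = 46, yield 46.
Step 4: send(5) -> val=5, acc = 46 + 5*4 = 66, yield 66.
Therefore output = 66.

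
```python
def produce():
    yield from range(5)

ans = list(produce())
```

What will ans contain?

Step 1: yield from delegates to the iterable, yielding each element.
Step 2: Collected values: [0, 1, 2, 3, 4].
Therefore ans = [0, 1, 2, 3, 4].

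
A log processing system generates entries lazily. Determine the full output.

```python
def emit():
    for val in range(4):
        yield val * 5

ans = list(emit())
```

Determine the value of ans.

Step 1: For each val in range(4), yield val * 5:
  val=0: yield 0 * 5 = 0
  val=1: yield 1 * 5 = 5
  val=2: yield 2 * 5 = 10
  val=3: yield 3 * 5 = 15
Therefore ans = [0, 5, 10, 15].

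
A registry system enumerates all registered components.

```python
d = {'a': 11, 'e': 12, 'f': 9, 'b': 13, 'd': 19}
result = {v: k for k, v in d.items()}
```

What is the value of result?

Step 1: Invert dict (swap keys and values):
  'a': 11 -> 11: 'a'
  'e': 12 -> 12: 'e'
  'f': 9 -> 9: 'f'
  'b': 13 -> 13: 'b'
  'd': 19 -> 19: 'd'
Therefore result = {11: 'a', 12: 'e', 9: 'f', 13: 'b', 19: 'd'}.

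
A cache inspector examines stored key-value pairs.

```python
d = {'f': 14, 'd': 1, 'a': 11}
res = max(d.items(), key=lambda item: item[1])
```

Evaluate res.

Step 1: Find item with maximum value:
  ('f', 14)
  ('d', 1)
  ('a', 11)
Step 2: Maximum value is 14 at key 'f'.
Therefore res = ('f', 14).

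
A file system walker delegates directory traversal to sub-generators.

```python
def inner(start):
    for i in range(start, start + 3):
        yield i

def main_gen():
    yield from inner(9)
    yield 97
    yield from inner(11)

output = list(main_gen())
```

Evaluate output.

Step 1: main_gen() delegates to inner(9):
  yield 9
  yield 10
  yield 11
Step 2: yield 97
Step 3: Delegates to inner(11):
  yield 11
  yield 12
  yield 13
Therefore output = [9, 10, 11, 97, 11, 12, 13].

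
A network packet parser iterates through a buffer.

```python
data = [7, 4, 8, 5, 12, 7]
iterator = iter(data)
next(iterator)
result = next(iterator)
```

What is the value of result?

Step 1: Create iterator over [7, 4, 8, 5, 12, 7].
Step 2: next() consumes 7.
Step 3: next() returns 4.
Therefore result = 4.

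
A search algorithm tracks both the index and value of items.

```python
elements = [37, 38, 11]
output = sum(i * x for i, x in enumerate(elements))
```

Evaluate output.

Step 1: Compute i * x for each (i, x) in enumerate([37, 38, 11]):
  i=0, x=37: 0*37 = 0
  i=1, x=38: 1*38 = 38
  i=2, x=11: 2*11 = 22
Step 2: sum = 0 + 38 + 22 = 60.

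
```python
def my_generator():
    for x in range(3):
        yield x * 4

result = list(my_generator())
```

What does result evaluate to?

Step 1: For each x in range(3), yield x * 4:
  x=0: yield 0 * 4 = 0
  x=1: yield 1 * 4 = 4
  x=2: yield 2 * 4 = 8
Therefore result = [0, 4, 8].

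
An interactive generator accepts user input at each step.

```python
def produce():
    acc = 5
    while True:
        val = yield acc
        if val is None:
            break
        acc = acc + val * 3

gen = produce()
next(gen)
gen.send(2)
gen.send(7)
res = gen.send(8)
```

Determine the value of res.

Step 1: next() -> yield acc=5.
Step 2: send(2) -> val=2, acc = 5 + 2*3 = 11, yield 11.
Step 3: send(7) -> val=7, acc = 11 + 7*3 = 32, yield 32.
Step 4: send(8) -> val=8, acc = 32 + 8*3 = 56, yield 56.
Therefore res = 56.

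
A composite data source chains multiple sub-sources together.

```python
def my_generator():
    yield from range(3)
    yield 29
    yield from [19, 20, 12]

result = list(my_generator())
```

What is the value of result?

Step 1: Trace yields in order:
  yield 0
  yield 1
  yield 2
  yield 29
  yield 19
  yield 20
  yield 12
Therefore result = [0, 1, 2, 29, 19, 20, 12].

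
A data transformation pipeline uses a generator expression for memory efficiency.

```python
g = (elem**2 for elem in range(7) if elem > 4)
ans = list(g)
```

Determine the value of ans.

Step 1: For range(7), keep elem > 4, then square:
  elem=0: 0 <= 4, excluded
  elem=1: 1 <= 4, excluded
  elem=2: 2 <= 4, excluded
  elem=3: 3 <= 4, excluded
  elem=4: 4 <= 4, excluded
  elem=5: 5 > 4, yield 5**2 = 25
  elem=6: 6 > 4, yield 6**2 = 36
Therefore ans = [25, 36].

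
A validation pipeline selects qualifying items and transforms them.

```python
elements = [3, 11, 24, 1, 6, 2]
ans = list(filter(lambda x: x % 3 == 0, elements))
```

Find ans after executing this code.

Step 1: Filter elements divisible by 3:
  3 % 3 = 0: kept
  11 % 3 = 2: removed
  24 % 3 = 0: kept
  1 % 3 = 1: removed
  6 % 3 = 0: kept
  2 % 3 = 2: removed
Therefore ans = [3, 24, 6].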